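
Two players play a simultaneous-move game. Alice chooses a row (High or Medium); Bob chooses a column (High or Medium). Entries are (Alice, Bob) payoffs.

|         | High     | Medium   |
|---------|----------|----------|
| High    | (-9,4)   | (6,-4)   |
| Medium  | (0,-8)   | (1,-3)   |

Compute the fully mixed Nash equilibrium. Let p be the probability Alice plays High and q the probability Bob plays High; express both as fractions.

p = 5/13, q = 5/14

Each player's mixing probability is pinned down by making the *other* player indifferent.
Bob indifferent between High and Medium: p·4 + (1−p)·(-8) = p·(-4) + (1−p)·(-3) ⟹ (-8) + 12p = (-3) + (-1)p ⟹ p = 5/13.
Alice indifferent between High and Medium: q·(-9) + (1−q)·6 = q·0 + (1−q)·1 ⟹ 6 + (-15)q = 1 + (-1)q ⟹ q = 5/14.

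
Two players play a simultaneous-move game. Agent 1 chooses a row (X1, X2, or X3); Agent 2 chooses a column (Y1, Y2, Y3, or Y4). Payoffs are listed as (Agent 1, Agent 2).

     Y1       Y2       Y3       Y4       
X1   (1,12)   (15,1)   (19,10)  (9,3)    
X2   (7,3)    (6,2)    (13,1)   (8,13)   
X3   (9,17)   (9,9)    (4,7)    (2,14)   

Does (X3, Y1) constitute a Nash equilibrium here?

Yes

Holding Agent 2 at Y1: Agent 1 gets 9 from X3, versus 1 from X1, 7 from X2. No profitable deviation for Agent 1.
Holding Agent 1 at X3: Agent 2 gets 17 from Y1, versus 9 from Y2, 7 from Y3, 14 from Y4. No profitable deviation for Agent 2 either.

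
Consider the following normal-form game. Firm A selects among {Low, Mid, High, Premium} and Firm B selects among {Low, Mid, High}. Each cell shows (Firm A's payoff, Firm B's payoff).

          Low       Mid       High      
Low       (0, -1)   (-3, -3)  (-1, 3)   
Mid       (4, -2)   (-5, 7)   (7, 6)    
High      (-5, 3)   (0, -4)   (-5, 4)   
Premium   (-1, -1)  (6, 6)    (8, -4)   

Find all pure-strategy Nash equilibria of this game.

(Premium, Mid)

A profile is a Nash equilibrium when each player is best-responding to the other.
Firm A's best responses — vs Low: Mid (payoff 4); vs Mid: Premium (payoff 6); vs High: Premium (payoff 8).
Firm B's best responses — vs Low: High (payoff 3); vs Mid: Mid (payoff 7); vs High: High (payoff 4); vs Premium: Mid (payoff 6).
The only mutual best response is (Premium, Mid); neither player gains by switching there.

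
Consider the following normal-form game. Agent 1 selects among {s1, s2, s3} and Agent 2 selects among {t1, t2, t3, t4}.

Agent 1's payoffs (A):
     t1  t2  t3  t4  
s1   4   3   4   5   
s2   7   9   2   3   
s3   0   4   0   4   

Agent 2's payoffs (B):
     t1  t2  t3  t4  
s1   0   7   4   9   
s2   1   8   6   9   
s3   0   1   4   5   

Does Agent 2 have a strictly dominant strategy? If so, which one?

Check whether one of Agent 2's strategies beats all alternatives regardless of what the opponent does.
t4 strictly dominates: vs s1: 9 > each of {0, 7, 4}; vs s2: 9 > each of {1, 8, 6}; vs s3: 5 > each of {0, 1, 4}.

t4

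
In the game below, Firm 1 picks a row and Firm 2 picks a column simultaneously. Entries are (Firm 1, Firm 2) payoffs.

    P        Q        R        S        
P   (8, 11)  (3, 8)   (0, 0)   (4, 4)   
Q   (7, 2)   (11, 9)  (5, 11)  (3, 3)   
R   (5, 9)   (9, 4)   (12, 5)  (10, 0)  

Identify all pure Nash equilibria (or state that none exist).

Find each player's best response to every opponent strategy; NE are the intersections.
Firm 1's best responses — vs P: P (payoff 8); vs Q: Q (payoff 11); vs R: R (payoff 12); vs S: R (payoff 10).
Firm 2's best responses — vs P: P (payoff 11); vs Q: R (payoff 11); vs R: P (payoff 9).
The only mutual best response is (P, P); neither player gains by switching there.

(P, P)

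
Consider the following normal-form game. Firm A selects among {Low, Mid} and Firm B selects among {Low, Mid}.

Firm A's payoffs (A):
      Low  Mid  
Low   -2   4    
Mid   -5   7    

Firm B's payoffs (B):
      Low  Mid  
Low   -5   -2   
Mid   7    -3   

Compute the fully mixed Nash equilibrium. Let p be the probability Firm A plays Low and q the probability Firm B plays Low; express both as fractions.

p = 10/13, q = 1/2

Each player's mixing probability is pinned down by making the *other* player indifferent.
Firm B indifferent between Low and Mid: p·(-5) + (1−p)·7 = p·(-2) + (1−p)·(-3) ⟹ 7 + (-12)p = (-3) + 1p ⟹ p = 10/13.
Firm A indifferent between Low and Mid: q·(-2) + (1−q)·4 = q·(-5) + (1−q)·7 ⟹ 4 + (-6)q = 7 + (-12)q ⟹ q = 1/2.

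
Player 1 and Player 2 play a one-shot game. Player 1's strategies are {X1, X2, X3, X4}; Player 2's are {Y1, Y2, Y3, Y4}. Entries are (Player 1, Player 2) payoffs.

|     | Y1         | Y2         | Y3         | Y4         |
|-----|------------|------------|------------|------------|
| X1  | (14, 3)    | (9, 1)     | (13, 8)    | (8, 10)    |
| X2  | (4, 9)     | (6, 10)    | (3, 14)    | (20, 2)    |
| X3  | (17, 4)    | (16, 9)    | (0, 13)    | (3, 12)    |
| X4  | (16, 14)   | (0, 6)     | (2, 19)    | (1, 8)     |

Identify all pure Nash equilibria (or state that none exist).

Check mutual best responses: a cell is a NE iff neither player can gain by unilaterally deviating.
Player 1's best responses — vs Y1: X3 (payoff 17); vs Y2: X3 (payoff 16); vs Y3: X1 (payoff 13); vs Y4: X2 (payoff 20).
Player 2's best responses — vs X1: Y4 (payoff 10); vs X2: Y3 (payoff 14); vs X3: Y3 (payoff 13); vs X4: Y3 (payoff 19).
No cell has both players best-responding. For instance, Player 1's best reply to Y3 is X1, but against X1 Player 2 prefers Y4 over Y3.

There is no pure-strategy Nash equilibrium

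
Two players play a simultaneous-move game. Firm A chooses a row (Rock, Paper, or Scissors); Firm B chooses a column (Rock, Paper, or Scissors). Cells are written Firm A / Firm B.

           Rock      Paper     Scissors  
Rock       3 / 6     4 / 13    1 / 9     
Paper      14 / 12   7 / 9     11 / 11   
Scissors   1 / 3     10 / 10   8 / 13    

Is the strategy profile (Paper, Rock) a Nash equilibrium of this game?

Yes

Holding Firm B at Rock: Firm A gets 14 from Paper, versus 3 from Rock, 1 from Scissors. No profitable deviation for Firm A.
Holding Firm A at Paper: Firm B gets 12 from Rock, versus 9 from Paper, 11 from Scissors. No profitable deviation for Firm B either.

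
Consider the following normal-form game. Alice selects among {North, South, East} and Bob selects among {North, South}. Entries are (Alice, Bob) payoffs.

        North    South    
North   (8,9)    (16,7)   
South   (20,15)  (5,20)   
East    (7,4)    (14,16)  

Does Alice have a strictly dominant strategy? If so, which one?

A strategy is strictly dominant if it gives Alice a strictly higher payoff than every other strategy, against every choice by the opponent.
North is not dominant: against North, South gives 20 > 8.
South is not dominant: against South, North gives 16 > 5.
East is not dominant: against North, North gives 8 > 7.
No single strategy is best against every opponent action.

None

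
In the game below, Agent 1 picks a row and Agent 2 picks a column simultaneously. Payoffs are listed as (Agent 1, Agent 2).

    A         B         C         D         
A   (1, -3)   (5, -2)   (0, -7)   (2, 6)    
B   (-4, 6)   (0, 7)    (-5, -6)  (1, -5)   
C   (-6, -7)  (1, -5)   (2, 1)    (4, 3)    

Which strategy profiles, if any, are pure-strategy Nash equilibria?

Find each player's best response to every opponent strategy; NE are the intersections.
Agent 1's best responses — vs A: A (payoff 1); vs B: A (payoff 5); vs C: C (payoff 2); vs D: C (payoff 4).
Agent 2's best responses — vs A: D (payoff 6); vs B: B (payoff 7); vs C: D (payoff 3).
The only mutual best response is (C, D); neither player gains by switching there.

(C, D)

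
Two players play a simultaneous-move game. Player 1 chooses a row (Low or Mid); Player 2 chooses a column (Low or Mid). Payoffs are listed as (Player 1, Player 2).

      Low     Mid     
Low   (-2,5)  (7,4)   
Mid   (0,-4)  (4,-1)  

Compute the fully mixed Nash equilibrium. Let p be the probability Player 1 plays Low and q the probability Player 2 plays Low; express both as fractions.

p = 3/4, q = 3/5

In a mixed NE each player is indifferent between their pure strategies, so the opponent's mix sets the indifference.
Player 2 indifferent between Low and Mid: p·5 + (1−p)·(-4) = p·4 + (1−p)·(-1) ⟹ (-4) + 9p = (-1) + 5p ⟹ p = 3/4.
Player 1 indifferent between Low and Mid: q·(-2) + (1−q)·7 = q·0 + (1−q)·4 ⟹ 7 + (-9)q = 4 + (-4)q ⟹ q = 3/5.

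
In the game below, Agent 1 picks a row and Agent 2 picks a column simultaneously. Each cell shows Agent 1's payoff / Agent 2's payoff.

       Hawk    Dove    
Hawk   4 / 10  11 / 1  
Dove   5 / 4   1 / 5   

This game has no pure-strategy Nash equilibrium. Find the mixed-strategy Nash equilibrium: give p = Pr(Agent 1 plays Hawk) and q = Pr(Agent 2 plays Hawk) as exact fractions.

p = 1/10, q = 10/11

In a mixed NE each player is indifferent between their pure strategies, so the opponent's mix sets the indifference.
Agent 2 indifferent between Hawk and Dove: p·10 + (1−p)·4 = p·1 + (1−p)·5 ⟹ 4 + 6p = 5 + (-4)p ⟹ p = 1/10.
Agent 1 indifferent between Hawk and Dove: q·4 + (1−q)·11 = q·5 + (1−q)·1 ⟹ 11 + (-7)q = 1 + 4q ⟹ q = 10/11.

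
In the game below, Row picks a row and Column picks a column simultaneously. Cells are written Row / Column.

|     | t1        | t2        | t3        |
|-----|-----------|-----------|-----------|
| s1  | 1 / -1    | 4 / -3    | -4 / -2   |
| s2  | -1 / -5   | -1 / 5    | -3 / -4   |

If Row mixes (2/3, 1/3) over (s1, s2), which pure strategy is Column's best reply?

Compute Column's expected payoff from each pure strategy against the given mix.
t1: (2/3)·(-1) + (1/3)·(-5) = -7/3
t2: (2/3)·(-3) + (1/3)·5 = -1/3
t3: (2/3)·(-2) + (1/3)·(-4) = -8/3
Highest expected payoff is -1/3, from t2.

t2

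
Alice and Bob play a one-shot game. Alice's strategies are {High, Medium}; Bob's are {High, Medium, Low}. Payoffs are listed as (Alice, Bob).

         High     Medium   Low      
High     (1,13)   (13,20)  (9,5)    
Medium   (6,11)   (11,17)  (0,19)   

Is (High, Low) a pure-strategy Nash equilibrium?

No

Holding Bob at Low: Alice gets 9 from High, versus 0 from Medium. No profitable deviation for Alice.
Holding Alice at High: Bob gets 5 from Low but could get 20 by switching to Medium. Bob has a profitable deviation.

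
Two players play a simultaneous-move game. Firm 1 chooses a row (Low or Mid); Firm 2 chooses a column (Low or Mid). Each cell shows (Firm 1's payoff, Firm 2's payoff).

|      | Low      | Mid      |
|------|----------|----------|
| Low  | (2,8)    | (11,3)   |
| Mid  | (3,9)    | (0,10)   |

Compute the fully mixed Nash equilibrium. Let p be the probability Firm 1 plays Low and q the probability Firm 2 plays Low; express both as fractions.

Each player's mixing probability is pinned down by making the *other* player indifferent.
Firm 2 indifferent between Low and Mid: p·8 + (1−p)·9 = p·3 + (1−p)·10 ⟹ 9 + (-1)p = 10 + (-7)p ⟹ p = 1/6.
Firm 1 indifferent between Low and Mid: q·2 + (1−q)·11 = q·3 + (1−q)·0 ⟹ 11 + (-9)q = 0 + 3q ⟹ q = 11/12.

p = 1/6, q = 11/12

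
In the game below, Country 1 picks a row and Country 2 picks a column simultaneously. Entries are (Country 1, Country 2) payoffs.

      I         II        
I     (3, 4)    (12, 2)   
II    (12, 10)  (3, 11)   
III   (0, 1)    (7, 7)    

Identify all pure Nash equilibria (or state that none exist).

No pure-strategy Nash equilibrium

Check mutual best responses: a cell is a NE iff neither player can gain by unilaterally deviating.
Country 1's best responses — vs I: II (payoff 12); vs II: I (payoff 12).
Country 2's best responses — vs I: I (payoff 4); vs II: II (payoff 11); vs III: II (payoff 7).
No cell has both players best-responding. For instance, Country 1's best reply to II is I, but against I Country 2 prefers I over II.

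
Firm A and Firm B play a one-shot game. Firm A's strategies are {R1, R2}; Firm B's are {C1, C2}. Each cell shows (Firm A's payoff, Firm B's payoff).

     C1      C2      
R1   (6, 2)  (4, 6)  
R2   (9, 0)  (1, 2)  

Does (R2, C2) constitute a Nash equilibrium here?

No

Holding Firm B at C2: Firm A gets 1 from R2 but could get 4 by switching to R1. Firm A has a profitable deviation.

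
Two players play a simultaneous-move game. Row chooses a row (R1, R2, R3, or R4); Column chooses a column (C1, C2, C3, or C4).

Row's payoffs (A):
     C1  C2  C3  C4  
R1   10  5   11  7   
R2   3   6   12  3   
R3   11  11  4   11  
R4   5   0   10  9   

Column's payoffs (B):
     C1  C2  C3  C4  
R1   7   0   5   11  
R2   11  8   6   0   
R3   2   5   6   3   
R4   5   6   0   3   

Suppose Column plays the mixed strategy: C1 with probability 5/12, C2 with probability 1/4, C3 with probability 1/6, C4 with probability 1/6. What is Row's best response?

Compute Row's expected payoff from each pure strategy against the given mix.
R1: (5/12)·10 + (1/4)·5 + (1/6)·11 + (1/6)·7 = 101/12
R2: (5/12)·3 + (1/4)·6 + (1/6)·12 + (1/6)·3 = 21/4
R3: (5/12)·11 + (1/4)·11 + (1/6)·4 + (1/6)·11 = 59/6
R4: (5/12)·5 + (1/4)·0 + (1/6)·10 + (1/6)·9 = 21/4
Highest expected payoff is 59/6, from R3.

R3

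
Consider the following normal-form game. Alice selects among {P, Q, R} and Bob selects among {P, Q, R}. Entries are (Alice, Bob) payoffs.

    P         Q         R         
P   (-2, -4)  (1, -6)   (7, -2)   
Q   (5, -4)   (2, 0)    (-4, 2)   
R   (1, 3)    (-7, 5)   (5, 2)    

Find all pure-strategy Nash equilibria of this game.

(P, R)

Check mutual best responses: a cell is a NE iff neither player can gain by unilaterally deviating.
Alice's best responses — vs P: Q (payoff 5); vs Q: Q (payoff 2); vs R: P (payoff 7).
Bob's best responses — vs P: R (payoff -2); vs Q: R (payoff 2); vs R: Q (payoff 5).
The only mutual best response is (P, R); neither player gains by switching there.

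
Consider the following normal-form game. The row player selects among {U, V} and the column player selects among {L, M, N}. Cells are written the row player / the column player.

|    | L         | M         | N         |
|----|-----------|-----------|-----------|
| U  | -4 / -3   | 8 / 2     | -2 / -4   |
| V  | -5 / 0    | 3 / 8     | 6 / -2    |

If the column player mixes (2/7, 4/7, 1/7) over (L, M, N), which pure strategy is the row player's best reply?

The row player's best reply maximizes expected payoff against the mix.
U: (2/7)·(-4) + (4/7)·8 + (1/7)·(-2) = 22/7
V: (2/7)·(-5) + (4/7)·3 + (1/7)·6 = 8/7
Highest expected payoff is 22/7, from U.

U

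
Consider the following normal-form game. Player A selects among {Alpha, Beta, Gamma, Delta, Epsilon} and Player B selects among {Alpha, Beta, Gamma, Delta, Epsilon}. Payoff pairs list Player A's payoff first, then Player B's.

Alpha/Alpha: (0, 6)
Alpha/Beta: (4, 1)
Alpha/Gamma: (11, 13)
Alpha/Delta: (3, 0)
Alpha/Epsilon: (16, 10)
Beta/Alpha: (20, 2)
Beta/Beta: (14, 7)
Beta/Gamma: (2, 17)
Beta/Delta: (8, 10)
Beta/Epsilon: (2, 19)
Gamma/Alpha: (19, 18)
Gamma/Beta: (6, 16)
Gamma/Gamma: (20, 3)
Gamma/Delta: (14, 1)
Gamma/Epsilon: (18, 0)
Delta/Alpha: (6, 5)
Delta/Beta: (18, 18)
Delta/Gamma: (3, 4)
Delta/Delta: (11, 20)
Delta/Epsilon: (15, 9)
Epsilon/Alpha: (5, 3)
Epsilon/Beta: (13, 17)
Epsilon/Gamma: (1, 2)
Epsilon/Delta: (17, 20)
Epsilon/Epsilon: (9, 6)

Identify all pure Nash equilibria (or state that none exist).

(Epsilon, Delta)

Check mutual best responses: a cell is a NE iff neither player can gain by unilaterally deviating.
Player A's best responses — vs Alpha: Beta (payoff 20); vs Beta: Delta (payoff 18); vs Gamma: Gamma (payoff 20); vs Delta: Epsilon (payoff 17); vs Epsilon: Gamma (payoff 18).
Player B's best responses — vs Alpha: Gamma (payoff 13); vs Beta: Epsilon (payoff 19); vs Gamma: Alpha (payoff 18); vs Delta: Delta (payoff 20); vs Epsilon: Delta (payoff 20).
The only mutual best response is (Epsilon, Delta); neither player gains by switching there.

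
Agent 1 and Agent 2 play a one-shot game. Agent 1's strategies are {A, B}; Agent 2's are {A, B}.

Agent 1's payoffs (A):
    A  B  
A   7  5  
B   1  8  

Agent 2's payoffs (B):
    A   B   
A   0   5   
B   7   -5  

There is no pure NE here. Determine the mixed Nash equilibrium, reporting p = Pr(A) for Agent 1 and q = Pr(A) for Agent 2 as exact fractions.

In a mixed NE each player is indifferent between their pure strategies, so the opponent's mix sets the indifference.
Agent 2 indifferent between A and B: p·0 + (1−p)·7 = p·5 + (1−p)·(-5) ⟹ 7 + (-7)p = (-5) + 10p ⟹ p = 12/17.
Agent 1 indifferent between A and B: q·7 + (1−q)·5 = q·1 + (1−q)·8 ⟹ 5 + 2q = 8 + (-7)q ⟹ q = 1/3.

p = 12/17, q = 1/3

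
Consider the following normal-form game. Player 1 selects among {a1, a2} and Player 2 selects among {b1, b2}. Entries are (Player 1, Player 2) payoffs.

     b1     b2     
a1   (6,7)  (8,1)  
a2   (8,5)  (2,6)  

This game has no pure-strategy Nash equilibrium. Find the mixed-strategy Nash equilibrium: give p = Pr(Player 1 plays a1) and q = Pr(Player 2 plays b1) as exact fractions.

p = 1/7, q = 3/4

In a mixed NE each player is indifferent between their pure strategies, so the opponent's mix sets the indifference.
Player 2 indifferent between b1 and b2: p·7 + (1−p)·5 = p·1 + (1−p)·6 ⟹ 5 + 2p = 6 + (-5)p ⟹ p = 1/7.
Player 1 indifferent between a1 and a2: q·6 + (1−q)·8 = q·8 + (1−q)·2 ⟹ 8 + (-2)q = 2 + 6q ⟹ q = 3/4.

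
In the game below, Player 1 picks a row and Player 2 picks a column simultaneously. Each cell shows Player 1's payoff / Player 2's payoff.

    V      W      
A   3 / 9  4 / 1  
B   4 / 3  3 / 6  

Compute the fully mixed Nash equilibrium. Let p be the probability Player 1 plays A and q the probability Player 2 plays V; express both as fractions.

In a mixed NE each player is indifferent between their pure strategies, so the opponent's mix sets the indifference.
Player 2 indifferent between V and W: p·9 + (1−p)·3 = p·1 + (1−p)·6 ⟹ 3 + 6p = 6 + (-5)p ⟹ p = 3/11.
Player 1 indifferent between A and B: q·3 + (1−q)·4 = q·4 + (1−q)·3 ⟹ 4 + (-1)q = 3 + 1q ⟹ q = 1/2.

p = 3/11, q = 1/2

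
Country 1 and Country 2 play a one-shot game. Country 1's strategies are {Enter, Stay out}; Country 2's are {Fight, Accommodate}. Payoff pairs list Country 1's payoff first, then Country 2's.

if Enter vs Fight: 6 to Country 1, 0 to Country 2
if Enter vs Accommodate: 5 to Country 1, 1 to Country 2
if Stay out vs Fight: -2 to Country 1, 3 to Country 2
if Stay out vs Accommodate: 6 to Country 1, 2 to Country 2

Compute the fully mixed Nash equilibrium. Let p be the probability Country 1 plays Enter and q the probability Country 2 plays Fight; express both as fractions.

p = 1/2, q = 1/9

In a mixed NE each player is indifferent between their pure strategies, so the opponent's mix sets the indifference.
Country 2 indifferent between Fight and Accommodate: p·0 + (1−p)·3 = p·1 + (1−p)·2 ⟹ 3 + (-3)p = 2 + (-1)p ⟹ p = 1/2.
Country 1 indifferent between Enter and Stay out: q·6 + (1−q)·5 = q·(-2) + (1−q)·6 ⟹ 5 + 1q = 6 + (-8)q ⟹ q = 1/9.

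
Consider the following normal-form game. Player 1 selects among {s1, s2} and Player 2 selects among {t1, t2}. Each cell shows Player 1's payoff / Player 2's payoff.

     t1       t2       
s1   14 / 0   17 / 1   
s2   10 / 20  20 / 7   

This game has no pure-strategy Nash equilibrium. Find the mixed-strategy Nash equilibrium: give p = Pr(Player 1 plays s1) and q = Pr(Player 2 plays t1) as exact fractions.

p = 13/14, q = 3/7

Each player's mixing probability is pinned down by making the *other* player indifferent.
Player 2 indifferent between t1 and t2: p·0 + (1−p)·20 = p·1 + (1−p)·7 ⟹ 20 + (-20)p = 7 + (-6)p ⟹ p = 13/14.
Player 1 indifferent between s1 and s2: q·14 + (1−q)·17 = q·10 + (1−q)·20 ⟹ 17 + (-3)q = 20 + (-10)q ⟹ q = 3/7.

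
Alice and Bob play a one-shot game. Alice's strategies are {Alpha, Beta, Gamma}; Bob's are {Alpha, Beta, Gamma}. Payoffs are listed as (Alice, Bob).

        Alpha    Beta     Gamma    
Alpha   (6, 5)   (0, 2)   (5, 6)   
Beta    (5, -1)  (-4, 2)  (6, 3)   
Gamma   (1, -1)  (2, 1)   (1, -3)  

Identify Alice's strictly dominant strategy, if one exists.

No strictly dominant strategy

Check whether one of Alice's strategies beats all alternatives regardless of what the opponent does.
Alpha is not dominant: against Beta, Gamma gives 2 > 0.
Beta is not dominant: against Alpha, Alpha gives 6 > 5.
Gamma is not dominant: against Alpha, Alpha gives 6 > 1.
No single strategy is best against every opponent action.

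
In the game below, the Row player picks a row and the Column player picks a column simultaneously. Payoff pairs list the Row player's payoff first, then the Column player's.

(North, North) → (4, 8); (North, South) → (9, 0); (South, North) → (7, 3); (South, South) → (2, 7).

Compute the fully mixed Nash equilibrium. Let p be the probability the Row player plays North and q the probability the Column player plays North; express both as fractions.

p = 1/3, q = 7/10

In a mixed NE each player is indifferent between their pure strategies, so the opponent's mix sets the indifference.
The Column player indifferent between North and South: p·8 + (1−p)·3 = p·0 + (1−p)·7 ⟹ 3 + 5p = 7 + (-7)p ⟹ p = 1/3.
The Row player indifferent between North and South: q·4 + (1−q)·9 = q·7 + (1−q)·2 ⟹ 9 + (-5)q = 2 + 5q ⟹ q = 7/10.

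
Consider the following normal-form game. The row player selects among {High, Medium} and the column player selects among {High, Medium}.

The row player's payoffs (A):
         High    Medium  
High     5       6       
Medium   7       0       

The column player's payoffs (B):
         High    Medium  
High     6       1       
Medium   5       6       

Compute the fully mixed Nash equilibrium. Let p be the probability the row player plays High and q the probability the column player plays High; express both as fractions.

p = 1/6, q = 3/4

In a mixed NE each player is indifferent between their pure strategies, so the opponent's mix sets the indifference.
The column player indifferent between High and Medium: p·6 + (1−p)·5 = p·1 + (1−p)·6 ⟹ 5 + 1p = 6 + (-5)p ⟹ p = 1/6.
The row player indifferent between High and Medium: q·5 + (1−q)·6 = q·7 + (1−q)·0 ⟹ 6 + (-1)q = 0 + 7q ⟹ q = 3/4.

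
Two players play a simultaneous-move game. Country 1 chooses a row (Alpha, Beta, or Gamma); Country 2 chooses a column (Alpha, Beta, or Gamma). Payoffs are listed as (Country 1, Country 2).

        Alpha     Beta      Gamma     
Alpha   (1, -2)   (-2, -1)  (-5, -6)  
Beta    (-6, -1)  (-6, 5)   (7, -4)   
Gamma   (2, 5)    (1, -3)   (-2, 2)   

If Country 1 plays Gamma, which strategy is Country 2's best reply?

Alpha

With Country 1 fixed at Gamma, Country 2's payoffs are: Alpha → 5, Beta → -3, Gamma → 2.
The maximum is 5, achieved by Alpha.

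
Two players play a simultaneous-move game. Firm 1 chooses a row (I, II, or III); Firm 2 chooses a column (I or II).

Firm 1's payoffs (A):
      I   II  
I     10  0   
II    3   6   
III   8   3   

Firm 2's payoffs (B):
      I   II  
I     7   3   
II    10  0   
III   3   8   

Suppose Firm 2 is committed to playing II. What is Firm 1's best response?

II

With Firm 2 fixed at II, Firm 1's payoffs are: I → 0, II → 6, III → 3.
The maximum is 6, achieved by II.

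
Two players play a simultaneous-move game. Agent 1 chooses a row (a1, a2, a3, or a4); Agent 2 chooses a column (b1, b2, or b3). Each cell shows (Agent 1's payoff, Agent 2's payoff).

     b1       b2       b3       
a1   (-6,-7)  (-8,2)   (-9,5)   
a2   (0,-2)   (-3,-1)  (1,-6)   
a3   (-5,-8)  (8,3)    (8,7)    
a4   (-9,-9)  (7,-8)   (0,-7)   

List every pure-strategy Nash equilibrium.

(a3, b3)

A profile is a Nash equilibrium when each player is best-responding to the other.
Agent 1's best responses — vs b1: a2 (payoff 0); vs b2: a3 (payoff 8); vs b3: a3 (payoff 8).
Agent 2's best responses — vs a1: b3 (payoff 5); vs a2: b2 (payoff -1); vs a3: b3 (payoff 7); vs a4: b3 (payoff -7).
The only mutual best response is (a3, b3); neither player gains by switching there.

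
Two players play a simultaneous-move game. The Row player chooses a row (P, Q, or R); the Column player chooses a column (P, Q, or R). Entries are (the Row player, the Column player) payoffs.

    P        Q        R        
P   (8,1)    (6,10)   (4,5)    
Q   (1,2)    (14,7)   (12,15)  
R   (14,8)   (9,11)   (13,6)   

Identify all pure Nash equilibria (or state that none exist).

There is no pure-strategy Nash equilibrium

Find each player's best response to every opponent strategy; NE are the intersections.
The Row player's best responses — vs P: R (payoff 14); vs Q: Q (payoff 14); vs R: R (payoff 13).
The Column player's best responses — vs P: Q (payoff 10); vs Q: R (payoff 15); vs R: Q (payoff 11).
No cell has both players best-responding. For instance, the Row player's best reply to P is R, but against R the Column player prefers Q over P.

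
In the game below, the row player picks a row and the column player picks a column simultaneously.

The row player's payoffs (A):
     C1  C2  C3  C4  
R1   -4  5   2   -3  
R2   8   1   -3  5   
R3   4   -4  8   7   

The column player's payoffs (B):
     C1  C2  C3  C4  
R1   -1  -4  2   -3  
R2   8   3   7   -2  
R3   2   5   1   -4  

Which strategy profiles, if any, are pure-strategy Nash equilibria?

Check mutual best responses: a cell is a NE iff neither player can gain by unilaterally deviating.
The row player's best responses — vs C1: R2 (payoff 8); vs C2: R1 (payoff 5); vs C3: R3 (payoff 8); vs C4: R3 (payoff 7).
The column player's best responses — vs R1: C3 (payoff 2); vs R2: C1 (payoff 8); vs R3: C2 (payoff 5).
The only mutual best response is (R2, C1); neither player gains by switching there.

(R2, C1)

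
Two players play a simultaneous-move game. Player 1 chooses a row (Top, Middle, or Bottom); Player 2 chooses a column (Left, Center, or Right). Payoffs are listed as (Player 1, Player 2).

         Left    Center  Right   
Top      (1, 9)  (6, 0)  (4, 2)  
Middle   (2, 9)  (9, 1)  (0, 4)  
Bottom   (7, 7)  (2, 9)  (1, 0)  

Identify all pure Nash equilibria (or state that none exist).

There is no pure-strategy Nash equilibrium

Check mutual best responses: a cell is a NE iff neither player can gain by unilaterally deviating.
Player 1's best responses — vs Left: Bottom (payoff 7); vs Center: Middle (payoff 9); vs Right: Top (payoff 4).
Player 2's best responses — vs Top: Left (payoff 9); vs Middle: Left (payoff 9); vs Bottom: Center (payoff 9).
No cell has both players best-responding. For instance, Player 1's best reply to Right is Top, but against Top Player 2 prefers Left over Right.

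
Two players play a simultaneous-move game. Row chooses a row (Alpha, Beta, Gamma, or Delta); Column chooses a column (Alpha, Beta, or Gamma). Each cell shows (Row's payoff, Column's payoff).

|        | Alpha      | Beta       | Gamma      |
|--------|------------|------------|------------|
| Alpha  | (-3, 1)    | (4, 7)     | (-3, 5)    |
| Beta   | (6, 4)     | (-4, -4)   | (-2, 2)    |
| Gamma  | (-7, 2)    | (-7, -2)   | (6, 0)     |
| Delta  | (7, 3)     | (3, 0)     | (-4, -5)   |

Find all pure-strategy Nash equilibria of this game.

(Alpha, Beta) and (Delta, Alpha)

Find each player's best response to every opponent strategy; NE are the intersections.
Row's best responses — vs Alpha: Delta (payoff 7); vs Beta: Alpha (payoff 4); vs Gamma: Gamma (payoff 6).
Column's best responses — vs Alpha: Beta (payoff 7); vs Beta: Alpha (payoff 4); vs Gamma: Alpha (payoff 2); vs Delta: Alpha (payoff 3).
Mutual best responses occur at (Alpha, Beta) and (Delta, Alpha); at each, neither player gains by switching.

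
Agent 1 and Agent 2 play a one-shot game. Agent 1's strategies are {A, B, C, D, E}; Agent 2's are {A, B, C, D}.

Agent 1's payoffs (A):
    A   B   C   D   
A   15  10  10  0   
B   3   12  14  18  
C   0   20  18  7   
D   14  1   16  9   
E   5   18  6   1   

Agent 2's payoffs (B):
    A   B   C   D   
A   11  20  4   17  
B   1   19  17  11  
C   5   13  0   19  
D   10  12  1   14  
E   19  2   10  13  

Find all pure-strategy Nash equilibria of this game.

A profile is a Nash equilibrium when each player is best-responding to the other.
Agent 1's best responses — vs A: A (payoff 15); vs B: C (payoff 20); vs C: C (payoff 18); vs D: B (payoff 18).
Agent 2's best responses — vs A: B (payoff 20); vs B: B (payoff 19); vs C: D (payoff 19); vs D: D (payoff 14); vs E: A (payoff 19).
No cell has both players best-responding. For instance, Agent 1's best reply to A is A, but against A Agent 2 prefers B over A.

No pure-strategy Nash equilibrium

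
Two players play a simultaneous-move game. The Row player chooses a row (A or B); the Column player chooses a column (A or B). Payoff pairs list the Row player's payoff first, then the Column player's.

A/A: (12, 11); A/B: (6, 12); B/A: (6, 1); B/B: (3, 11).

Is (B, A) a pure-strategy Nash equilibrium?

No

Holding the Column player at A: the Row player gets 6 from B but could get 12 by switching to A. The Row player has a profitable deviation.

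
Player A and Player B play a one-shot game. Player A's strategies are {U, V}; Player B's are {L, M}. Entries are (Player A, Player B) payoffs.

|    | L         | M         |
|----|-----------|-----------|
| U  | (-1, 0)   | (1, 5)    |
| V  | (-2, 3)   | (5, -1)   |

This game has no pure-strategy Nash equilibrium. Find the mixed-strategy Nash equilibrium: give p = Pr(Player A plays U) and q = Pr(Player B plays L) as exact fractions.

Each player's mixing probability is pinned down by making the *other* player indifferent.
Player B indifferent between L and M: p·0 + (1−p)·3 = p·5 + (1−p)·(-1) ⟹ 3 + (-3)p = (-1) + 6p ⟹ p = 4/9.
Player A indifferent between U and V: q·(-1) + (1−q)·1 = q·(-2) + (1−q)·5 ⟹ 1 + (-2)q = 5 + (-7)q ⟹ q = 4/5.

p = 4/9, q = 4/5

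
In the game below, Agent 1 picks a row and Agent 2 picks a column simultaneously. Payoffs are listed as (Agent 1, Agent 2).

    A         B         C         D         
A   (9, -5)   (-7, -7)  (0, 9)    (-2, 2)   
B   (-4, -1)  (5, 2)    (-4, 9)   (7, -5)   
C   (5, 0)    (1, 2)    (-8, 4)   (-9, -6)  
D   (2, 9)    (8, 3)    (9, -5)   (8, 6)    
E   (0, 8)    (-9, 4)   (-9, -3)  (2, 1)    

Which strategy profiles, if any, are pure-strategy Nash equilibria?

Check mutual best responses: a cell is a NE iff neither player can gain by unilaterally deviating.
Agent 1's best responses — vs A: A (payoff 9); vs B: D (payoff 8); vs C: D (payoff 9); vs D: D (payoff 8).
Agent 2's best responses — vs A: C (payoff 9); vs B: C (payoff 9); vs C: C (payoff 4); vs D: A (payoff 9); vs E: A (payoff 8).
No cell has both players best-responding. For instance, Agent 1's best reply to A is A, but against A Agent 2 prefers C over A.

No pure-strategy Nash equilibrium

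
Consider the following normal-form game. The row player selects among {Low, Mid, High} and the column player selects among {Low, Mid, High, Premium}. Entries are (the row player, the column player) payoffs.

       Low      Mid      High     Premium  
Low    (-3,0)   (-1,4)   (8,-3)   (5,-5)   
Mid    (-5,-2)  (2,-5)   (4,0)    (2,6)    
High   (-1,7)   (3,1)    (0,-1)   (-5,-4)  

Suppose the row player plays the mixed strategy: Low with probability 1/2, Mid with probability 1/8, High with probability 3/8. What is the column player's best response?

Compute the column player's expected payoff from each pure strategy against the given mix.
Low: (1/2)·0 + (1/8)·(-2) + (3/8)·7 = 19/8
Mid: (1/2)·4 + (1/8)·(-5) + (3/8)·1 = 7/4
High: (1/2)·(-3) + (1/8)·0 + (3/8)·(-1) = -15/8
Premium: (1/2)·(-5) + (1/8)·6 + (3/8)·(-4) = -13/4
Highest expected payoff is 19/8, from Low.

Low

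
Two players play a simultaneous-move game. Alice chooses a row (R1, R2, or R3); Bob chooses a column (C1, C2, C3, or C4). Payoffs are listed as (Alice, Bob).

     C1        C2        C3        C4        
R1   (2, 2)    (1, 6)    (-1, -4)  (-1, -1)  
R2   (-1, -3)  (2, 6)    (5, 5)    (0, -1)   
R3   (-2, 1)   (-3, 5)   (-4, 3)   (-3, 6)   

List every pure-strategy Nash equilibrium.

(R2, C2)

Find each player's best response to every opponent strategy; NE are the intersections.
Alice's best responses — vs C1: R1 (payoff 2); vs C2: R2 (payoff 2); vs C3: R2 (payoff 5); vs C4: R2 (payoff 0).
Bob's best responses — vs R1: C2 (payoff 6); vs R2: C2 (payoff 6); vs R3: C4 (payoff 6).
The only mutual best response is (R2, C2); neither player gains by switching there.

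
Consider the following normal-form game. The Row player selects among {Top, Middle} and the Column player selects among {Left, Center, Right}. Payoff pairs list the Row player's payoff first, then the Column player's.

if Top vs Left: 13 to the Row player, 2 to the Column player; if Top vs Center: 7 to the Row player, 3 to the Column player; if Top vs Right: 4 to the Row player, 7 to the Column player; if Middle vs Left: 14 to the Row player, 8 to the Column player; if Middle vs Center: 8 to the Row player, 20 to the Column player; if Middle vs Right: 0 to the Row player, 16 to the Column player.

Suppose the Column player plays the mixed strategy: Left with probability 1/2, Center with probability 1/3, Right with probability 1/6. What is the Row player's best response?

The Row player's best reply maximizes expected payoff against the mix.
Top: (1/2)·13 + (1/3)·7 + (1/6)·4 = 19/2
Middle: (1/2)·14 + (1/3)·8 + (1/6)·0 = 29/3
Highest expected payoff is 29/3, from Middle.

Middle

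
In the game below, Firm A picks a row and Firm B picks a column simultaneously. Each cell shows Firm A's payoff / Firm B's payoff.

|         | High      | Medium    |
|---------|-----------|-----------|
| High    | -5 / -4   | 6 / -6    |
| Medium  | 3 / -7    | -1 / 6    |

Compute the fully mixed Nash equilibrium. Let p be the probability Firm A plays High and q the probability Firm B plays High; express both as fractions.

In a mixed NE each player is indifferent between their pure strategies, so the opponent's mix sets the indifference.
Firm B indifferent between High and Medium: p·(-4) + (1−p)·(-7) = p·(-6) + (1−p)·6 ⟹ (-7) + 3p = 6 + (-12)p ⟹ p = 13/15.
Firm A indifferent between High and Medium: q·(-5) + (1−q)·6 = q·3 + (1−q)·(-1) ⟹ 6 + (-11)q = (-1) + 4q ⟹ q = 7/15.

p = 13/15, q = 7/15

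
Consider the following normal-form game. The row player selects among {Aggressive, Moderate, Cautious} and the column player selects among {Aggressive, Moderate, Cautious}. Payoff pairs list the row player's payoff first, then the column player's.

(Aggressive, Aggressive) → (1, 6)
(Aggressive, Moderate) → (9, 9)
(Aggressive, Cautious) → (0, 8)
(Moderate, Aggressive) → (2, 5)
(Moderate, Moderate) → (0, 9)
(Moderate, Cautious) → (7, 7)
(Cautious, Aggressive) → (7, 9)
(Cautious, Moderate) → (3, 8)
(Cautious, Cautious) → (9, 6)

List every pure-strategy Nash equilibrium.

Check mutual best responses: a cell is a NE iff neither player can gain by unilaterally deviating.
The row player's best responses — vs Aggressive: Cautious (payoff 7); vs Moderate: Aggressive (payoff 9); vs Cautious: Cautious (payoff 9).
The column player's best responses — vs Aggressive: Moderate (payoff 9); vs Moderate: Moderate (payoff 9); vs Cautious: Aggressive (payoff 9).
Mutual best responses occur at (Aggressive, Moderate) and (Cautious, Aggressive); at each, neither player gains by switching.

(Aggressive, Moderate) and (Cautious, Aggressive)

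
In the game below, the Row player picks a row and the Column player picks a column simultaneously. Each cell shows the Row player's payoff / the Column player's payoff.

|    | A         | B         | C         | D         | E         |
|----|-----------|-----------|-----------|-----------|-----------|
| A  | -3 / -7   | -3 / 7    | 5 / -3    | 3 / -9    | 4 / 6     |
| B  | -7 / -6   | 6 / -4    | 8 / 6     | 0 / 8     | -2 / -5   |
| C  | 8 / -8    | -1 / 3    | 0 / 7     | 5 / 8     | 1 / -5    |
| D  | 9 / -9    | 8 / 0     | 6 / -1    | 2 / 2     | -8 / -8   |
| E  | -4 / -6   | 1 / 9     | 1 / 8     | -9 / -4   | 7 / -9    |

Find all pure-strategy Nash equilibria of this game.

A profile is a Nash equilibrium when each player is best-responding to the other.
The Row player's best responses — vs A: D (payoff 9); vs B: D (payoff 8); vs C: B (payoff 8); vs D: C (payoff 5); vs E: E (payoff 7).
The Column player's best responses — vs A: B (payoff 7); vs B: D (payoff 8); vs C: D (payoff 8); vs D: D (payoff 2); vs E: B (payoff 9).
The only mutual best response is (C, D); neither player gains by switching there.

(C, D)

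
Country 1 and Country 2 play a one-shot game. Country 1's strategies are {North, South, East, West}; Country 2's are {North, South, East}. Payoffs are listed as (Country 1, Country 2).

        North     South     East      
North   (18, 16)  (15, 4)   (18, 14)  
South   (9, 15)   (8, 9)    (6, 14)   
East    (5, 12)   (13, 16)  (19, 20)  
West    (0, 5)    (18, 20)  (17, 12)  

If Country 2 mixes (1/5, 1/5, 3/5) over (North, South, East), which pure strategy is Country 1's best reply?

North

Country 1's best reply maximizes expected payoff against the mix.
North: (1/5)·18 + (1/5)·15 + (3/5)·18 = 87/5
South: (1/5)·9 + (1/5)·8 + (3/5)·6 = 7
East: (1/5)·5 + (1/5)·13 + (3/5)·19 = 15
West: (1/5)·0 + (1/5)·18 + (3/5)·17 = 69/5
Highest expected payoff is 87/5, from North.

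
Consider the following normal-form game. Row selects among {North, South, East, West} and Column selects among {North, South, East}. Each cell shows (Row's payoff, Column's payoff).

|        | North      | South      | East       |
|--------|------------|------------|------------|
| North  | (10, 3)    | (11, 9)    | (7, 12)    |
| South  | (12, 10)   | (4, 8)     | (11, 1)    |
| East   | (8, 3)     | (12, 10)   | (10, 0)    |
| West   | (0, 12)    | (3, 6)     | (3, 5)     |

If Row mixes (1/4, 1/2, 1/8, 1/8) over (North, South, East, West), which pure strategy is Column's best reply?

South

Column's best reply maximizes expected payoff against the mix.
North: (1/4)·3 + (1/2)·10 + (1/8)·3 + (1/8)·12 = 61/8
South: (1/4)·9 + (1/2)·8 + (1/8)·10 + (1/8)·6 = 33/4
East: (1/4)·12 + (1/2)·1 + (1/8)·0 + (1/8)·5 = 33/8
Highest expected payoff is 33/4, from South.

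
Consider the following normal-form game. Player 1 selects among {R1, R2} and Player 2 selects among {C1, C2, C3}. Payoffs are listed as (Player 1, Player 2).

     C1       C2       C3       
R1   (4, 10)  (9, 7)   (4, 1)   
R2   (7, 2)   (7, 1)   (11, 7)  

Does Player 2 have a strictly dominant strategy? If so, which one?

Check whether one of Player 2's strategies beats all alternatives regardless of what the opponent does.
C1 is not dominant: against R2, C3 gives 7 > 2.
C2 is not dominant: against R1, C1 gives 10 > 7.
C3 is not dominant: against R1, C1 gives 10 > 1.
No single strategy is best against every opponent action.

None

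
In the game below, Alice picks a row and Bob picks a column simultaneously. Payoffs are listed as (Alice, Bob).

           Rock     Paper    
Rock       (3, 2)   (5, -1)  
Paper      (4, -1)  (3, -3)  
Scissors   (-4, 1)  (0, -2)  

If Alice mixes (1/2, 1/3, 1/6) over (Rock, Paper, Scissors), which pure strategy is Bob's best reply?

Rock

Bob's best reply maximizes expected payoff against the mix.
Rock: (1/2)·2 + (1/3)·(-1) + (1/6)·1 = 5/6
Paper: (1/2)·(-1) + (1/3)·(-3) + (1/6)·(-2) = -11/6
Highest expected payoff is 5/6, from Rock.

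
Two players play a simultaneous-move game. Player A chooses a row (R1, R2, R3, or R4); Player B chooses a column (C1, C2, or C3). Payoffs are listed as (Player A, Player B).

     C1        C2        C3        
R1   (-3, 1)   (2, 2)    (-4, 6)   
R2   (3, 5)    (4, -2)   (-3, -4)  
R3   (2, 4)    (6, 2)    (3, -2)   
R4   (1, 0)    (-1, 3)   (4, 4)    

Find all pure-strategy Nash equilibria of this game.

Check mutual best responses: a cell is a NE iff neither player can gain by unilaterally deviating.
Player A's best responses — vs C1: R2 (payoff 3); vs C2: R3 (payoff 6); vs C3: R4 (payoff 4).
Player B's best responses — vs R1: C3 (payoff 6); vs R2: C1 (payoff 5); vs R3: C1 (payoff 4); vs R4: C3 (payoff 4).
Mutual best responses occur at (R2, C1) and (R4, C3); at each, neither player gains by switching.

(R2, C1) and (R4, C3)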